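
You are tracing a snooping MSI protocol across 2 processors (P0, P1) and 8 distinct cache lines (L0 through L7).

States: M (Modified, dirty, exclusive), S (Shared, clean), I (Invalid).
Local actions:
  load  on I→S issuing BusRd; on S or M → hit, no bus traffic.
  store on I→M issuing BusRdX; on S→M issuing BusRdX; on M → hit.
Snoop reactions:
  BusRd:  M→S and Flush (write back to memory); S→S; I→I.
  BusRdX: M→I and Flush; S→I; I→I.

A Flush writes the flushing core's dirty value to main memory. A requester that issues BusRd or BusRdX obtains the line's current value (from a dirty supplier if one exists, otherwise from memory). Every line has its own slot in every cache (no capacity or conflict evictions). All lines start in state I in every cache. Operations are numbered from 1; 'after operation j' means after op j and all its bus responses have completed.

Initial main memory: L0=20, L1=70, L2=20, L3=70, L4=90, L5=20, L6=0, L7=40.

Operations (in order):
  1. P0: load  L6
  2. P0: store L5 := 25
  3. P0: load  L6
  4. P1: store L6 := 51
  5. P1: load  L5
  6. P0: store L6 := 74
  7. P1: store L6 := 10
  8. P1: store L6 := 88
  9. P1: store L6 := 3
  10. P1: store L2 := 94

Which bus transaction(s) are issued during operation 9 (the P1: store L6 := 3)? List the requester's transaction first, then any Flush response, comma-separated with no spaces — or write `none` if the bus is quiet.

[1] P0: load  L6 | P0:S(0), P1:I | bus: BusRd
[2] P0: store L5 := 25 | P0:M(25), P1:I | bus: BusRdX
[3] P0: load  L6 | P0:S(0), P1:I | bus: none
[4] P1: store L6 := 51 | P0:I, P1:M(51) | bus: BusRdX
[5] P1: load  L5 | P0:S(25), P1:S(25) | bus: BusRd,Flush
[6] P0: store L6 := 74 | P0:M(74), P1:I | bus: BusRdX,Flush
[7] P1: store L6 := 10 | P0:I, P1:M(10) | bus: BusRdX,Flush
[8] P1: store L6 := 88 | P0:I, P1:M(88) | bus: none
[9] P1: store L6 := 3 | P0:I, P1:M(3) | bus: none
[10] P1: store L2 := 94 | P0:I, P1:M(94) | bus: BusRdX

bus = none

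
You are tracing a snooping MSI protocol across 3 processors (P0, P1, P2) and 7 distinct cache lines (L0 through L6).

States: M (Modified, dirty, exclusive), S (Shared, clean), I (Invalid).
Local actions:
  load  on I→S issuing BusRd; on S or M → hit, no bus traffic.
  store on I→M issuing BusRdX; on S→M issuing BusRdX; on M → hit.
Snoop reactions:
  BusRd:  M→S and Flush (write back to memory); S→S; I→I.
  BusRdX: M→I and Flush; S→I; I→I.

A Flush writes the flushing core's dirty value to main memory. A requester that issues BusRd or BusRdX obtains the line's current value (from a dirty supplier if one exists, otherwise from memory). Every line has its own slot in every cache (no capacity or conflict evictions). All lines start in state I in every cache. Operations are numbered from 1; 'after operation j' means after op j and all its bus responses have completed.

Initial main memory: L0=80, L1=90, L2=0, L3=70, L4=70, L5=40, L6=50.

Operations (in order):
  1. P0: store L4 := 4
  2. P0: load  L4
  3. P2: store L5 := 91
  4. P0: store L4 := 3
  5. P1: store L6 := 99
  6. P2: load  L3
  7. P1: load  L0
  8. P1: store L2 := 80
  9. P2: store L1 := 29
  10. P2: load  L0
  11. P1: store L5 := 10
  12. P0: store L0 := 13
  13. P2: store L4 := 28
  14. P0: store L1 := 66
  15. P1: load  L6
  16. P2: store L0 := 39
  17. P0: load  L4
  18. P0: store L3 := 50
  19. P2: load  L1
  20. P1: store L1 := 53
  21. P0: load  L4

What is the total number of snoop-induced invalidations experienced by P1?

[1] P0: store L4 := 4 | P0:M(4), P1:I, P2:I | bus: BusRdX
[2] P0: load  L4 | P0:M(4), P1:I, P2:I | bus: none
[3] P2: store L5 := 91 | P0:I, P1:I, P2:M(91) | bus: BusRdX
[4] P0: store L4 := 3 | P0:M(3), P1:I, P2:I | bus: none
[5] P1: store L6 := 99 | P0:I, P1:M(99), P2:I | bus: BusRdX
[6] P2: load  L3 | P0:I, P1:I, P2:S(70) | bus: BusRd
[7] P1: load  L0 | P0:I, P1:S(80), P2:I | bus: BusRd
[8] P1: store L2 := 80 | P0:I, P1:M(80), P2:I | bus: BusRdX
[9] P2: store L1 := 29 | P0:I, P1:I, P2:M(29) | bus: BusRdX
[10] P2: load  L0 | P0:I, P1:S(80), P2:S(80) | bus: BusRd
[11] P1: store L5 := 10 | P0:I, P1:M(10), P2:I | bus: BusRdX,Flush
[12] P0: store L0 := 13 | P0:M(13), P1:I, P2:I | bus: BusRdX
[13] P2: store L4 := 28 | P0:I, P1:I, P2:M(28) | bus: BusRdX,Flush
[14] P0: store L1 := 66 | P0:M(66), P1:I, P2:I | bus: BusRdX,Flush
[15] P1: load  L6 | P0:I, P1:M(99), P2:I | bus: none
[16] P2: store L0 := 39 | P0:I, P1:I, P2:M(39) | bus: BusRdX,Flush
[17] P0: load  L4 | P0:S(28), P1:I, P2:S(28) | bus: BusRd,Flush
[18] P0: store L3 := 50 | P0:M(50), P1:I, P2:I | bus: BusRdX
[19] P2: load  L1 | P0:S(66), P1:I, P2:S(66) | bus: BusRd,Flush
[20] P1: store L1 := 53 | P0:I, P1:M(53), P2:I | bus: BusRdX
[21] P0: load  L4 | P0:S(28), P1:I, P2:S(28) | bus: none

invalidations = 1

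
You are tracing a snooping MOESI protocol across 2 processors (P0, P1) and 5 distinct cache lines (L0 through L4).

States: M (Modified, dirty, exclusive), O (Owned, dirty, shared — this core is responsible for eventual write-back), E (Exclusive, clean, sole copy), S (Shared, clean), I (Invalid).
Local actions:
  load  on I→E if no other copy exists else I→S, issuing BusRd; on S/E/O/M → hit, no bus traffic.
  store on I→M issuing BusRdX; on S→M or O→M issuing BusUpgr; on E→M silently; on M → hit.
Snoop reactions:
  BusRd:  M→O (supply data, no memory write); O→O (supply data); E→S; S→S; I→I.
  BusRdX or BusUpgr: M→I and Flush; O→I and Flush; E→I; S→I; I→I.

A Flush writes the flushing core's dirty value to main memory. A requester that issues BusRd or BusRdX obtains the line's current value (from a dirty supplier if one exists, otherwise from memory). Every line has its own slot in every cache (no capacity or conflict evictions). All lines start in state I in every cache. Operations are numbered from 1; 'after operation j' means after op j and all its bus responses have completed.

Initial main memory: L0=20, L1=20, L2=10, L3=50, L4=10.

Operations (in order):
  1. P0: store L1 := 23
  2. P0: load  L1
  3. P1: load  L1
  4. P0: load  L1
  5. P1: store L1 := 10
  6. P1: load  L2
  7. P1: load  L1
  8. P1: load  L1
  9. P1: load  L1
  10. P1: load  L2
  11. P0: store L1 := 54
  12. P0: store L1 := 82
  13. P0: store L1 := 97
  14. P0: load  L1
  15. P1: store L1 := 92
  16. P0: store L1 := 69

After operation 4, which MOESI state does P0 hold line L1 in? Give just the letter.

1. P0: store L1 := 23  bus=[BusRdX]  L1: P0=M P1=I  mem[L1]=20
2. P0: load  L1  bus=[-]  L1: P0=M P1=I  mem[L1]=20
3. P1: load  L1  bus=[BusRd]  L1: P0=O P1=S  mem[L1]=20
4. P0: load  L1  bus=[-]  L1: P0=O P1=S  mem[L1]=20
5. P1: store L1 := 10  bus=[BusUpgr,Flush]  L1: P0=I P1=M  mem[L1]=23
6. P1: load  L2  bus=[BusRd]  L2: P0=I P1=E  mem[L2]=10
7. P1: load  L1  bus=[-]  L1: P0=I P1=M  mem[L1]=23
8. P1: load  L1  bus=[-]  L1: P0=I P1=M  mem[L1]=23
9. P1: load  L1  bus=[-]  L1: P0=I P1=M  mem[L1]=23
10. P1: load  L2  bus=[-]  L2: P0=I P1=E  mem[L2]=10
11. P0: store L1 := 54  bus=[BusRdX,Flush]  L1: P0=M P1=I  mem[L1]=10
12. P0: store L1 := 82  bus=[-]  L1: P0=M P1=I  mem[L1]=10
13. P0: store L1 := 97  bus=[-]  L1: P0=M P1=I  mem[L1]=10
14. P0: load  L1  bus=[-]  L1: P0=M P1=I  mem[L1]=10
15. P1: store L1 := 92  bus=[BusRdX,Flush]  L1: P0=I P1=M  mem[L1]=97
16. P0: store L1 := 69  bus=[BusRdX,Flush]  L1: P0=M P1=I  mem[L1]=92

state = O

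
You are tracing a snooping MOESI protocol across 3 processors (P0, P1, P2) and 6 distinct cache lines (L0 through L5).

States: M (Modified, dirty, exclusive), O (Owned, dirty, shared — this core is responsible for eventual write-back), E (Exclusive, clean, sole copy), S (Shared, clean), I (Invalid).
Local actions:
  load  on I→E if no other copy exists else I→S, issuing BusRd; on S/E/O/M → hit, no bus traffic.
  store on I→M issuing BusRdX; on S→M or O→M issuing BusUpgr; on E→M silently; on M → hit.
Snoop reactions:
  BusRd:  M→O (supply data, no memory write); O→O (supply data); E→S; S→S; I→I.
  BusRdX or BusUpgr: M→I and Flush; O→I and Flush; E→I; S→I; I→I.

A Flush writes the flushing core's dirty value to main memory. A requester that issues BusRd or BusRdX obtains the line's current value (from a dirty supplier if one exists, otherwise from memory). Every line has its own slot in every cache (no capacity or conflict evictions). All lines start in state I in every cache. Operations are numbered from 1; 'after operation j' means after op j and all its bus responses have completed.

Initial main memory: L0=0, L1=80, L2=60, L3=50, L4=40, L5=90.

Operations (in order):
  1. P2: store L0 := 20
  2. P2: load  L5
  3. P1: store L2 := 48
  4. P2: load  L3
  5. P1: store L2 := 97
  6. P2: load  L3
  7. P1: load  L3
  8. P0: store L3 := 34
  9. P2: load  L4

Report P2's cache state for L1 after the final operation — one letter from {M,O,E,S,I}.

state = I

  op1 P2: store L0 := 20 → I/I/M on L0; bus BusRdX; mem=0
  op2 P2: load  L5 → I/I/E on L5; bus BusRd; mem=90
  op3 P1: store L2 := 48 → I/M/I on L2; bus BusRdX; mem=60
  op4 P2: load  L3 → I/I/E on L3; bus BusRd; mem=50
  op5 P1: store L2 := 97 → I/M/I on L2; bus (none); mem=60
  op6 P2: load  L3 → I/I/E on L3; bus (none); mem=50
  op7 P1: load  L3 → I/S/S on L3; bus BusRd; mem=50
  op8 P0: store L3 := 34 → M/I/I on L3; bus BusRdX; mem=50
  op9 P2: load  L4 → I/I/E on L4; bus BusRd; mem=40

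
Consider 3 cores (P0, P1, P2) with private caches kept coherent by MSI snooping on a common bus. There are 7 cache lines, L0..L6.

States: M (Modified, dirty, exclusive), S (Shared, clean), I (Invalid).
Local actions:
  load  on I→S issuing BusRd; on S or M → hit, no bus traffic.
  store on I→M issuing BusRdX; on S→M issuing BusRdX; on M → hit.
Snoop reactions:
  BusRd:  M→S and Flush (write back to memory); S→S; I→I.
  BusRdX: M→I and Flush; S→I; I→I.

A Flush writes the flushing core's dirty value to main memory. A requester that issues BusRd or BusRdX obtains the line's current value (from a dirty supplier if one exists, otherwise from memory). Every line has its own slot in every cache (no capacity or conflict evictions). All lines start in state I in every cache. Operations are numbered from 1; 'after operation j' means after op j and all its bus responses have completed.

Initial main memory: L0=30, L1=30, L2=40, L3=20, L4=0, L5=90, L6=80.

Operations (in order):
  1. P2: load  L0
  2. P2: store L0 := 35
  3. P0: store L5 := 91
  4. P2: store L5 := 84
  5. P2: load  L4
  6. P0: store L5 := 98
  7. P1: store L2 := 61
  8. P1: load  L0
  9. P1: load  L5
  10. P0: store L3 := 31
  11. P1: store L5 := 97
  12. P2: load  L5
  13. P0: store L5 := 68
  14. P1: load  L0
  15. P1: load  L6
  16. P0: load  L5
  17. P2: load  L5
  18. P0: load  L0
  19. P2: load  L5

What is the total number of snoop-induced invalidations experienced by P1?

invalidations = 1

  op1 P2: load  L0 → I/I/S on L0; bus BusRd; mem=30
  op2 P2: store L0 := 35 → I/I/M on L0; bus BusRdX; mem=30
  op3 P0: store L5 := 91 → M/I/I on L5; bus BusRdX; mem=90
  op4 P2: store L5 := 84 → I/I/M on L5; bus BusRdX Flush; mem=91
  op5 P2: load  L4 → I/I/S on L4; bus BusRd; mem=0
  op6 P0: store L5 := 98 → M/I/I on L5; bus BusRdX Flush; mem=84
  op7 P1: store L2 := 61 → I/M/I on L2; bus BusRdX; mem=40
  op8 P1: load  L0 → I/S/S on L0; bus BusRd Flush; mem=35
  op9 P1: load  L5 → S/S/I on L5; bus BusRd Flush; mem=98
  op10 P0: store L3 := 31 → M/I/I on L3; bus BusRdX; mem=20
  op11 P1: store L5 := 97 → I/M/I on L5; bus BusRdX; mem=98
  op12 P2: load  L5 → I/S/S on L5; bus BusRd Flush; mem=97
  op13 P0: store L5 := 68 → M/I/I on L5; bus BusRdX; mem=97
  op14 P1: load  L0 → I/S/S on L0; bus (none); mem=35
  op15 P1: load  L6 → I/S/I on L6; bus BusRd; mem=80
  op16 P0: load  L5 → M/I/I on L5; bus (none); mem=97
  op17 P2: load  L5 → S/I/S on L5; bus BusRd Flush; mem=68
  op18 P0: load  L0 → S/S/S on L0; bus BusRd; mem=35
  op19 P2: load  L5 → S/I/S on L5; bus (none); mem=68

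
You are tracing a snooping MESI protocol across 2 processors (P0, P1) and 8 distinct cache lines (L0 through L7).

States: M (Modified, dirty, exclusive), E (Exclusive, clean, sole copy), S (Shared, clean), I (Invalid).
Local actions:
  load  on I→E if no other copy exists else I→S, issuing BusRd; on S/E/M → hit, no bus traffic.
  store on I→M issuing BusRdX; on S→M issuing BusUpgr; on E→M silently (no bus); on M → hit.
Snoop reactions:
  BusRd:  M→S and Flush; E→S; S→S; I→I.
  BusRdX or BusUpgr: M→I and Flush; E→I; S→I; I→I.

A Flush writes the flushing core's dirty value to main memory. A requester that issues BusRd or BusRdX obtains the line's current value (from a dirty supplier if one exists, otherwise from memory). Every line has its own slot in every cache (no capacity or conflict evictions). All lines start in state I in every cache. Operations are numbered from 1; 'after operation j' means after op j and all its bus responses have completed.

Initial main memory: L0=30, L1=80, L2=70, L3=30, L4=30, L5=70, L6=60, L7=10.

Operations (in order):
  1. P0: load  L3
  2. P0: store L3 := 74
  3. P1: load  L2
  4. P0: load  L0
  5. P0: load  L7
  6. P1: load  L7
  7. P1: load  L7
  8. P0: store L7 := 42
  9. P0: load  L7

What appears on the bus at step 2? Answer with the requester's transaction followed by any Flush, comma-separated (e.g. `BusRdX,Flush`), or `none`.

bus = none

[1] P0: load  L3 | P0:E(30), P1:I | bus: BusRd
[2] P0: store L3 := 74 | P0:M(74), P1:I | bus: none
[3] P1: load  L2 | P0:I, P1:E(70) | bus: BusRd
[4] P0: load  L0 | P0:E(30), P1:I | bus: BusRd
[5] P0: load  L7 | P0:E(10), P1:I | bus: BusRd
[6] P1: load  L7 | P0:S(10), P1:S(10) | bus: BusRd
[7] P1: load  L7 | P0:S(10), P1:S(10) | bus: none
[8] P0: store L7 := 42 | P0:M(42), P1:I | bus: BusUpgr
[9] P0: load  L7 | P0:M(42), P1:I | bus: none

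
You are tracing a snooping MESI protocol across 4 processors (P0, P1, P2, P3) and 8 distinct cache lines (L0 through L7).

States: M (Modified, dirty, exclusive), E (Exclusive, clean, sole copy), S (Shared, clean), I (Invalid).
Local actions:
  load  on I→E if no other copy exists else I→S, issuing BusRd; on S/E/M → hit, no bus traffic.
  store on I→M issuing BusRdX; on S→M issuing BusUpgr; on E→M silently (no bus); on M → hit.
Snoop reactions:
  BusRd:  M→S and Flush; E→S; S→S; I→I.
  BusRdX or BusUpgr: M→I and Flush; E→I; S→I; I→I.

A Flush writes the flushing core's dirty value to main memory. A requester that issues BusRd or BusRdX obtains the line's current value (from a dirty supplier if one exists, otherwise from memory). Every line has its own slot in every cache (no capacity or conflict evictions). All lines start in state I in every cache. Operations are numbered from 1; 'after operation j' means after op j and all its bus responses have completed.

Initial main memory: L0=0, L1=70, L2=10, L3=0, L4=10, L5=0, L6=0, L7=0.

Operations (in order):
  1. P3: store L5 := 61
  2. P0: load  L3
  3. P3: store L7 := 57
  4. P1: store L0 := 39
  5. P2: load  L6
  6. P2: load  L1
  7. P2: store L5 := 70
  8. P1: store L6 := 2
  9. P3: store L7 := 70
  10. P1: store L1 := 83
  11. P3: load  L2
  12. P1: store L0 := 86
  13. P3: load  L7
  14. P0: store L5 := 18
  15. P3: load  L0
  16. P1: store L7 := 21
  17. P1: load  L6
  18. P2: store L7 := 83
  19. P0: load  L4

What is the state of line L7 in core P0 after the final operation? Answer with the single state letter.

1. P3: store L5 := 61  bus=[BusRdX]  L5: P0=I P1=I P2=I P3=M  mem[L5]=0
2. P0: load  L3  bus=[BusRd]  L3: P0=E P1=I P2=I P3=I  mem[L3]=0
3. P3: store L7 := 57  bus=[BusRdX]  L7: P0=I P1=I P2=I P3=M  mem[L7]=0
4. P1: store L0 := 39  bus=[BusRdX]  L0: P0=I P1=M P2=I P3=I  mem[L0]=0
5. P2: load  L6  bus=[BusRd]  L6: P0=I P1=I P2=E P3=I  mem[L6]=0
6. P2: load  L1  bus=[BusRd]  L1: P0=I P1=I P2=E P3=I  mem[L1]=70
7. P2: store L5 := 70  bus=[BusRdX,Flush]  L5: P0=I P1=I P2=M P3=I  mem[L5]=61
8. P1: store L6 := 2  bus=[BusRdX]  L6: P0=I P1=M P2=I P3=I  mem[L6]=0
9. P3: store L7 := 70  bus=[-]  L7: P0=I P1=I P2=I P3=M  mem[L7]=0
10. P1: store L1 := 83  bus=[BusRdX]  L1: P0=I P1=M P2=I P3=I  mem[L1]=70
11. P3: load  L2  bus=[BusRd]  L2: P0=I P1=I P2=I P3=E  mem[L2]=10
12. P1: store L0 := 86  bus=[-]  L0: P0=I P1=M P2=I P3=I  mem[L0]=0
13. P3: load  L7  bus=[-]  L7: P0=I P1=I P2=I P3=M  mem[L7]=0
14. P0: store L5 := 18  bus=[BusRdX,Flush]  L5: P0=M P1=I P2=I P3=I  mem[L5]=70
15. P3: load  L0  bus=[BusRd,Flush]  L0: P0=I P1=S P2=I P3=S  mem[L0]=86
16. P1: store L7 := 21  bus=[BusRdX,Flush]  L7: P0=I P1=M P2=I P3=I  mem[L7]=70
17. P1: load  L6  bus=[-]  L6: P0=I P1=M P2=I P3=I  mem[L6]=0
18. P2: store L7 := 83  bus=[BusRdX,Flush]  L7: P0=I P1=I P2=M P3=I  mem[L7]=21
19. P0: load  L4  bus=[BusRd]  L4: P0=E P1=I P2=I P3=I  mem[L4]=10

state = I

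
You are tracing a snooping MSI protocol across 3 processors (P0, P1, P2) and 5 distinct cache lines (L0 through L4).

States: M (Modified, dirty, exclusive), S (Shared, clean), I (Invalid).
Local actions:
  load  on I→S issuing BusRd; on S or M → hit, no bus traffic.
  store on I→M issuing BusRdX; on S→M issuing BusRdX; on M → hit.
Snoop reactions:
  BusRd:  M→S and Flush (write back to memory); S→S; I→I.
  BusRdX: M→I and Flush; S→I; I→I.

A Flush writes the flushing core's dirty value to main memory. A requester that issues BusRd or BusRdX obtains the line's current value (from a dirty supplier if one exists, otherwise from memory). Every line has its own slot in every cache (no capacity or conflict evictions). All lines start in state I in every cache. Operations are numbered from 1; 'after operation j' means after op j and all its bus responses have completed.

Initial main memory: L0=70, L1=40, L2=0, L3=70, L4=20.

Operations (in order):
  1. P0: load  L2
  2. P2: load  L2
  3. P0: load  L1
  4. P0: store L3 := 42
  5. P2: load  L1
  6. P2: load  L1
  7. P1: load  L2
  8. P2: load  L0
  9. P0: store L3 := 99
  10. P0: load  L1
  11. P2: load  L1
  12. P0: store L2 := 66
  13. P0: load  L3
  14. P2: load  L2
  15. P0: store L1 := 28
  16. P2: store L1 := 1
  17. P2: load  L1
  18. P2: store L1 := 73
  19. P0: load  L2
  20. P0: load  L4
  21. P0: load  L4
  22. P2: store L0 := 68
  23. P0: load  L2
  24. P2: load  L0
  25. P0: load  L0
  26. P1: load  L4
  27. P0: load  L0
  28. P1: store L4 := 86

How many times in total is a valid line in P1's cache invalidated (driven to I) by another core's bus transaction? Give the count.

[1] P0: load  L2 | P0:S(0), P1:I, P2:I | bus: BusRd
[2] P2: load  L2 | P0:S(0), P1:I, P2:S(0) | bus: BusRd
[3] P0: load  L1 | P0:S(40), P1:I, P2:I | bus: BusRd
[4] P0: store L3 := 42 | P0:M(42), P1:I, P2:I | bus: BusRdX
[5] P2: load  L1 | P0:S(40), P1:I, P2:S(40) | bus: BusRd
[6] P2: load  L1 | P0:S(40), P1:I, P2:S(40) | bus: none
[7] P1: load  L2 | P0:S(0), P1:S(0), P2:S(0) | bus: BusRd
[8] P2: load  L0 | P0:I, P1:I, P2:S(70) | bus: BusRd
[9] P0: store L3 := 99 | P0:M(99), P1:I, P2:I | bus: none
[10] P0: load  L1 | P0:S(40), P1:I, P2:S(40) | bus: none
[11] P2: load  L1 | P0:S(40), P1:I, P2:S(40) | bus: none
[12] P0: store L2 := 66 | P0:M(66), P1:I, P2:I | bus: BusRdX
[13] P0: load  L3 | P0:M(99), P1:I, P2:I | bus: none
[14] P2: load  L2 | P0:S(66), P1:I, P2:S(66) | bus: BusRd,Flush
[15] P0: store L1 := 28 | P0:M(28), P1:I, P2:I | bus: BusRdX
[16] P2: store L1 := 1 | P0:I, P1:I, P2:M(1) | bus: BusRdX,Flush
[17] P2: load  L1 | P0:I, P1:I, P2:M(1) | bus: none
[18] P2: store L1 := 73 | P0:I, P1:I, P2:M(73) | bus: none
[19] P0: load  L2 | P0:S(66), P1:I, P2:S(66) | bus: none
[20] P0: load  L4 | P0:S(20), P1:I, P2:I | bus: BusRd
[21] P0: load  L4 | P0:S(20), P1:I, P2:I | bus: none
[22] P2: store L0 := 68 | P0:I, P1:I, P2:M(68) | bus: BusRdX
[23] P0: load  L2 | P0:S(66), P1:I, P2:S(66) | bus: none
[24] P2: load  L0 | P0:I, P1:I, P2:M(68) | bus: none
[25] P0: load  L0 | P0:S(68), P1:I, P2:S(68) | bus: BusRd,Flush
[26] P1: load  L4 | P0:S(20), P1:S(20), P2:I | bus: BusRd
[27] P0: load  L0 | P0:S(68), P1:I, P2:S(68) | bus: none
[28] P1: store L4 := 86 | P0:I, P1:M(86), P2:I | bus: BusRdX

invalidations = 1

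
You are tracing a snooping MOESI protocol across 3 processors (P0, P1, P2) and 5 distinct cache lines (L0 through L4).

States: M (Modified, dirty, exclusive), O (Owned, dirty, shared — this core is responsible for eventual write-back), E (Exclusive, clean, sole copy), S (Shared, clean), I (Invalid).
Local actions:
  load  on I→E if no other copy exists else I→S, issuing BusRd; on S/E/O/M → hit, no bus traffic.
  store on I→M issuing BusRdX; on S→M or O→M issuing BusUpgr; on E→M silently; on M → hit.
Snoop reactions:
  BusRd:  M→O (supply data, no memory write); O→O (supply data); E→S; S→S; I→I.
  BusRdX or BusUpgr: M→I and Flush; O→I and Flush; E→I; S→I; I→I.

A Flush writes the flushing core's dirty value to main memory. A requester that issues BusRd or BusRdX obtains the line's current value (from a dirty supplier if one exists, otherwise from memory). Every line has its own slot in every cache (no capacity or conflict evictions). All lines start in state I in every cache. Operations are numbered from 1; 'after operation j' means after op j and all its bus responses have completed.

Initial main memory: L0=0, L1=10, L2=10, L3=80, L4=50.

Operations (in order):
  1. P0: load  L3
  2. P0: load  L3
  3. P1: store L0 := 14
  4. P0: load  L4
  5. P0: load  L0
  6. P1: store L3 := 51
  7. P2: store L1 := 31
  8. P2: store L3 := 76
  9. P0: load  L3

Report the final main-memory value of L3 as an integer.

memory[L3] = 51

1. P0: load  L3  bus=[BusRd]  L3: P0=E P1=I P2=I  mem[L3]=80
2. P0: load  L3  bus=[-]  L3: P0=E P1=I P2=I  mem[L3]=80
3. P1: store L0 := 14  bus=[BusRdX]  L0: P0=I P1=M P2=I  mem[L0]=0
4. P0: load  L4  bus=[BusRd]  L4: P0=E P1=I P2=I  mem[L4]=50
5. P0: load  L0  bus=[BusRd]  L0: P0=S P1=O P2=I  mem[L0]=0
6. P1: store L3 := 51  bus=[BusRdX]  L3: P0=I P1=M P2=I  mem[L3]=80
7. P2: store L1 := 31  bus=[BusRdX]  L1: P0=I P1=I P2=M  mem[L1]=10
8. P2: store L3 := 76  bus=[BusRdX,Flush]  L3: P0=I P1=I P2=M  mem[L3]=51
9. P0: load  L3  bus=[BusRd]  L3: P0=S P1=I P2=O  mem[L3]=51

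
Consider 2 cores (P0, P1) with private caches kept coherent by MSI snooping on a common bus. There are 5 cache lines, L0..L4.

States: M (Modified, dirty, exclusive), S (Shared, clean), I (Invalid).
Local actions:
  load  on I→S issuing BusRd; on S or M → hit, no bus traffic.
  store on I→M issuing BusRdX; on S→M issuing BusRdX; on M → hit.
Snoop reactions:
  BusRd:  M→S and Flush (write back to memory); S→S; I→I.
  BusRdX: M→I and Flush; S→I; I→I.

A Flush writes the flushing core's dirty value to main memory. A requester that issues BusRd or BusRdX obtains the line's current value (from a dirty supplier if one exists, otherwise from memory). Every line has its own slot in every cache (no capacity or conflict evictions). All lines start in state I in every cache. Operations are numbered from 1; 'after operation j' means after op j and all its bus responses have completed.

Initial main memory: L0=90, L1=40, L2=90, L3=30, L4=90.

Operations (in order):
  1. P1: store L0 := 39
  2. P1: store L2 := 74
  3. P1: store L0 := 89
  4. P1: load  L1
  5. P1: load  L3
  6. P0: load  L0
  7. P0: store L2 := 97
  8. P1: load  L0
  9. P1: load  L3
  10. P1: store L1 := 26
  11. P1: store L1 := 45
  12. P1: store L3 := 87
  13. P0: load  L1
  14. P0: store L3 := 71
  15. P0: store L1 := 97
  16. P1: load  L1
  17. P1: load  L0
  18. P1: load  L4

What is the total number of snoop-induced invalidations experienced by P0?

[1] P1: store L0 := 39 | P0:I, P1:M(39) | bus: BusRdX
[2] P1: store L2 := 74 | P0:I, P1:M(74) | bus: BusRdX
[3] P1: store L0 := 89 | P0:I, P1:M(89) | bus: none
[4] P1: load  L1 | P0:I, P1:S(40) | bus: BusRd
[5] P1: load  L3 | P0:I, P1:S(30) | bus: BusRd
[6] P0: load  L0 | P0:S(89), P1:S(89) | bus: BusRd,Flush
[7] P0: store L2 := 97 | P0:M(97), P1:I | bus: BusRdX,Flush
[8] P1: load  L0 | P0:S(89), P1:S(89) | bus: none
[9] P1: load  L3 | P0:I, P1:S(30) | bus: none
[10] P1: store L1 := 26 | P0:I, P1:M(26) | bus: BusRdX
[11] P1: store L1 := 45 | P0:I, P1:M(45) | bus: none
[12] P1: store L3 := 87 | P0:I, P1:M(87) | bus: BusRdX
[13] P0: load  L1 | P0:S(45), P1:S(45) | bus: BusRd,Flush
[14] P0: store L3 := 71 | P0:M(71), P1:I | bus: BusRdX,Flush
[15] P0: store L1 := 97 | P0:M(97), P1:I | bus: BusRdX
[16] P1: load  L1 | P0:S(97), P1:S(97) | bus: BusRd,Flush
[17] P1: load  L0 | P0:S(89), P1:S(89) | bus: none
[18] P1: load  L4 | P0:I, P1:S(90) | bus: BusRd

invalidations = 0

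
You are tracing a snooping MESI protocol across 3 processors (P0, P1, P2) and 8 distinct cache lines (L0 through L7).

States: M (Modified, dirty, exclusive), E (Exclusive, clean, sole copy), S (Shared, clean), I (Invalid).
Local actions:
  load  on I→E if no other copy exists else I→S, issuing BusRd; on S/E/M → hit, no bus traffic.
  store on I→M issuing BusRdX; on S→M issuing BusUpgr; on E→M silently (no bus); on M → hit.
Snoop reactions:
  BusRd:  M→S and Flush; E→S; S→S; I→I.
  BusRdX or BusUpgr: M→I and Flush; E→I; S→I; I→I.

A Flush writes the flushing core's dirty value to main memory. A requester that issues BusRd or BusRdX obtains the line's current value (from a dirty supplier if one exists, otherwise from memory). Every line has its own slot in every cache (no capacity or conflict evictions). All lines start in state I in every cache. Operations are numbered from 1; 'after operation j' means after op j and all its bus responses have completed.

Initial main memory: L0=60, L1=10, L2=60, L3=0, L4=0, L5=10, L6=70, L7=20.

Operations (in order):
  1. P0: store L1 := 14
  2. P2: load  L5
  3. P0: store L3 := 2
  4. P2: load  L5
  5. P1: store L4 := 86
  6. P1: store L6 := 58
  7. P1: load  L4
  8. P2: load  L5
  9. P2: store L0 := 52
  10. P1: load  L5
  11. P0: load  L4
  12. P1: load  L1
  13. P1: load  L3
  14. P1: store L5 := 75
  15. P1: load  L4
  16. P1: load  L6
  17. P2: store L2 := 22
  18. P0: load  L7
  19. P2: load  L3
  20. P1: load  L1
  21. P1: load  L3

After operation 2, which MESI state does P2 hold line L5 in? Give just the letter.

state = E

[1] P0: store L1 := 14 | P0:M(14), P1:I, P2:I | bus: BusRdX
[2] P2: load  L5 | P0:I, P1:I, P2:E(10) | bus: BusRd
[3] P0: store L3 := 2 | P0:M(2), P1:I, P2:I | bus: BusRdX
[4] P2: load  L5 | P0:I, P1:I, P2:E(10) | bus: none
[5] P1: store L4 := 86 | P0:I, P1:M(86), P2:I | bus: BusRdX
[6] P1: store L6 := 58 | P0:I, P1:M(58), P2:I | bus: BusRdX
[7] P1: load  L4 | P0:I, P1:M(86), P2:I | bus: none
[8] P2: load  L5 | P0:I, P1:I, P2:E(10) | bus: none
[9] P2: store L0 := 52 | P0:I, P1:I, P2:M(52) | bus: BusRdX
[10] P1: load  L5 | P0:I, P1:S(10), P2:S(10) | bus: BusRd
[11] P0: load  L4 | P0:S(86), P1:S(86), P2:I | bus: BusRd,Flush
[12] P1: load  L1 | P0:S(14), P1:S(14), P2:I | bus: BusRd,Flush
[13] P1: load  L3 | P0:S(2), P1:S(2), P2:I | bus: BusRd,Flush
[14] P1: store L5 := 75 | P0:I, P1:M(75), P2:I | bus: BusUpgr
[15] P1: load  L4 | P0:S(86), P1:S(86), P2:I | bus: none
[16] P1: load  L6 | P0:I, P1:M(58), P2:I | bus: none
[17] P2: store L2 := 22 | P0:I, P1:I, P2:M(22) | bus: BusRdX
[18] P0: load  L7 | P0:E(20), P1:I, P2:I | bus: BusRd
[19] P2: load  L3 | P0:S(2), P1:S(2), P2:S(2) | bus: BusRd
[20] P1: load  L1 | P0:S(14), P1:S(14), P2:I | bus: none
[21] P1: load  L3 | P0:S(2), P1:S(2), P2:S(2) | bus: none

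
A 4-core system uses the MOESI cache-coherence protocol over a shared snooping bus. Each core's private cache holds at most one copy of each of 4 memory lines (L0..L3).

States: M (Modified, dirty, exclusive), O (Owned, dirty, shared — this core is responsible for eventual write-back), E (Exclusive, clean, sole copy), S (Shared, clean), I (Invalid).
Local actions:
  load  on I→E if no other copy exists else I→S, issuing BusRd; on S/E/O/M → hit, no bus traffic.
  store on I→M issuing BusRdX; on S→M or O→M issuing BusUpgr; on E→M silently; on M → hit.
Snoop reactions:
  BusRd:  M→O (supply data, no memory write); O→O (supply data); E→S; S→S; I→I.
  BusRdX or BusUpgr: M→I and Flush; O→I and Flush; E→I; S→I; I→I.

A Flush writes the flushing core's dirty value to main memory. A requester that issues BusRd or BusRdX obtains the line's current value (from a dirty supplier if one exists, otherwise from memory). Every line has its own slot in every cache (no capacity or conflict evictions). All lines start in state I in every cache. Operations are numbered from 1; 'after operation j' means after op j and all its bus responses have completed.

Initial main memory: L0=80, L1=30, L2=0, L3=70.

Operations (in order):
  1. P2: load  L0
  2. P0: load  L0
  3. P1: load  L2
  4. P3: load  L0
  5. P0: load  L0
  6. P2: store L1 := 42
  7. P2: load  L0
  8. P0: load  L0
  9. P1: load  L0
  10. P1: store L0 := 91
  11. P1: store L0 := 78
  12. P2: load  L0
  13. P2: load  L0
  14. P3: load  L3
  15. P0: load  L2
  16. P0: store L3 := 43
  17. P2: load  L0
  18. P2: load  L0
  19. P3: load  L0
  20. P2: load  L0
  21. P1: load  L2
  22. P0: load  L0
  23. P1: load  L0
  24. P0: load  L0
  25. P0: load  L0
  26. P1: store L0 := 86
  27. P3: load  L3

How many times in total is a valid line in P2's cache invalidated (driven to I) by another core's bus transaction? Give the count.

invalidations = 2

  op1 P2: load  L0 → I/I/E/I on L0; bus BusRd; mem=80
  op2 P0: load  L0 → S/I/S/I on L0; bus BusRd; mem=80
  op3 P1: load  L2 → I/E/I/I on L2; bus BusRd; mem=0
  op4 P3: load  L0 → S/I/S/S on L0; bus BusRd; mem=80
  op5 P0: load  L0 → S/I/S/S on L0; bus (none); mem=80
  op6 P2: store L1 := 42 → I/I/M/I on L1; bus BusRdX; mem=30
  op7 P2: load  L0 → S/I/S/S on L0; bus (none); mem=80
  op8 P0: load  L0 → S/I/S/S on L0; bus (none); mem=80
  op9 P1: load  L0 → S/S/S/S on L0; bus BusRd; mem=80
  op10 P1: store L0 := 91 → I/M/I/I on L0; bus BusUpgr; mem=80
  op11 P1: store L0 := 78 → I/M/I/I on L0; bus (none); mem=80
  op12 P2: load  L0 → I/O/S/I on L0; bus BusRd; mem=80
  op13 P2: load  L0 → I/O/S/I on L0; bus (none); mem=80
  op14 P3: load  L3 → I/I/I/E on L3; bus BusRd; mem=70
  op15 P0: load  L2 → S/S/I/I on L2; bus BusRd; mem=0
  op16 P0: store L3 := 43 → M/I/I/I on L3; bus BusRdX; mem=70
  op17 P2: load  L0 → I/O/S/I on L0; bus (none); mem=80
  op18 P2: load  L0 → I/O/S/I on L0; bus (none); mem=80
  op19 P3: load  L0 → I/O/S/S on L0; bus BusRd; mem=80
  op20 P2: load  L0 → I/O/S/S on L0; bus (none); mem=80
  op21 P1: load  L2 → S/S/I/I on L2; bus (none); mem=0
  op22 P0: load  L0 → S/O/S/S on L0; bus BusRd; mem=80
  op23 P1: load  L0 → S/O/S/S on L0; bus (none); mem=80
  op24 P0: load  L0 → S/O/S/S on L0; bus (none); mem=80
  op25 P0: load  L0 → S/O/S/S on L0; bus (none); mem=80
  op26 P1: store L0 := 86 → I/M/I/I on L0; bus BusUpgr; mem=80
  op27 P3: load  L3 → O/I/I/S on L3; bus BusRd; mem=70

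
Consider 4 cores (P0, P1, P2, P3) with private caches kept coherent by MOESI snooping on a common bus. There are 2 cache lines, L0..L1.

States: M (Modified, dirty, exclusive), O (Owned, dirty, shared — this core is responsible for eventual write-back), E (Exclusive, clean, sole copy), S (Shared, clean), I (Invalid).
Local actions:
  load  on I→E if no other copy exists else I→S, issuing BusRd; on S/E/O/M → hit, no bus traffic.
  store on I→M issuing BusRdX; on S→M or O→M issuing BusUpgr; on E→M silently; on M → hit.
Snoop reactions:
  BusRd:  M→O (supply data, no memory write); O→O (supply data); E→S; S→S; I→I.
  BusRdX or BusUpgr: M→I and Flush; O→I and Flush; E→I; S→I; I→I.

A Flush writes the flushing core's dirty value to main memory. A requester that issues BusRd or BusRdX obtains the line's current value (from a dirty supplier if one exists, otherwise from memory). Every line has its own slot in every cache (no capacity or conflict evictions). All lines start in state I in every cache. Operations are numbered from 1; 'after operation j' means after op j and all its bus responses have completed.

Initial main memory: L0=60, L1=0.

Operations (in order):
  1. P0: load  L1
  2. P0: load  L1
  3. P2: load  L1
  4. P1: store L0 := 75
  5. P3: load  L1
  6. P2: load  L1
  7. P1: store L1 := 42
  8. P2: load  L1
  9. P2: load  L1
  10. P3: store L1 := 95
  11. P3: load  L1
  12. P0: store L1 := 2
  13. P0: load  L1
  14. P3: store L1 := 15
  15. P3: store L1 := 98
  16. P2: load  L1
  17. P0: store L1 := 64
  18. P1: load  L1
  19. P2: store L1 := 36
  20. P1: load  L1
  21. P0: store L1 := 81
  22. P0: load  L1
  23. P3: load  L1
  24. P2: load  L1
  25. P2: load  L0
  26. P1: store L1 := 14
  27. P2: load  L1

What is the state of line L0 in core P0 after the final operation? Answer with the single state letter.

[1] P0: load  L1 | P0:E(0), P1:I, P2:I, P3:I | bus: BusRd
[2] P0: load  L1 | P0:E(0), P1:I, P2:I, P3:I | bus: none
[3] P2: load  L1 | P0:S(0), P1:I, P2:S(0), P3:I | bus: BusRd
[4] P1: store L0 := 75 | P0:I, P1:M(75), P2:I, P3:I | bus: BusRdX
[5] P3: load  L1 | P0:S(0), P1:I, P2:S(0), P3:S(0) | bus: BusRd
[6] P2: load  L1 | P0:S(0), P1:I, P2:S(0), P3:S(0) | bus: none
[7] P1: store L1 := 42 | P0:I, P1:M(42), P2:I, P3:I | bus: BusRdX
[8] P2: load  L1 | P0:I, P1:O(42), P2:S(42), P3:I | bus: BusRd
[9] P2: load  L1 | P0:I, P1:O(42), P2:S(42), P3:I | bus: none
[10] P3: store L1 := 95 | P0:I, P1:I, P2:I, P3:M(95) | bus: BusRdX,Flush
[11] P3: load  L1 | P0:I, P1:I, P2:I, P3:M(95) | bus: none
[12] P0: store L1 := 2 | P0:M(2), P1:I, P2:I, P3:I | bus: BusRdX,Flush
[13] P0: load  L1 | P0:M(2), P1:I, P2:I, P3:I | bus: none
[14] P3: store L1 := 15 | P0:I, P1:I, P2:I, P3:M(15) | bus: BusRdX,Flush
[15] P3: store L1 := 98 | P0:I, P1:I, P2:I, P3:M(98) | bus: none
[16] P2: load  L1 | P0:I, P1:I, P2:S(98), P3:O(98) | bus: BusRd
[17] P0: store L1 := 64 | P0:M(64), P1:I, P2:I, P3:I | bus: BusRdX,Flush
[18] P1: load  L1 | P0:O(64), P1:S(64), P2:I, P3:I | bus: BusRd
[19] P2: store L1 := 36 | P0:I, P1:I, P2:M(36), P3:I | bus: BusRdX,Flush
[20] P1: load  L1 | P0:I, P1:S(36), P2:O(36), P3:I | bus: BusRd
[21] P0: store L1 := 81 | P0:M(81), P1:I, P2:I, P3:I | bus: BusRdX,Flush
[22] P0: load  L1 | P0:M(81), P1:I, P2:I, P3:I | bus: none
[23] P3: load  L1 | P0:O(81), P1:I, P2:I, P3:S(81) | bus: BusRd
[24] P2: load  L1 | P0:O(81), P1:I, P2:S(81), P3:S(81) | bus: BusRd
[25] P2: load  L0 | P0:I, P1:O(75), P2:S(75), P3:I | bus: BusRd
[26] P1: store L1 := 14 | P0:I, P1:M(14), P2:I, P3:I | bus: BusRdX,Flush
[27] P2: load  L1 | P0:I, P1:O(14), P2:S(14), P3:I | bus: BusRd

state = I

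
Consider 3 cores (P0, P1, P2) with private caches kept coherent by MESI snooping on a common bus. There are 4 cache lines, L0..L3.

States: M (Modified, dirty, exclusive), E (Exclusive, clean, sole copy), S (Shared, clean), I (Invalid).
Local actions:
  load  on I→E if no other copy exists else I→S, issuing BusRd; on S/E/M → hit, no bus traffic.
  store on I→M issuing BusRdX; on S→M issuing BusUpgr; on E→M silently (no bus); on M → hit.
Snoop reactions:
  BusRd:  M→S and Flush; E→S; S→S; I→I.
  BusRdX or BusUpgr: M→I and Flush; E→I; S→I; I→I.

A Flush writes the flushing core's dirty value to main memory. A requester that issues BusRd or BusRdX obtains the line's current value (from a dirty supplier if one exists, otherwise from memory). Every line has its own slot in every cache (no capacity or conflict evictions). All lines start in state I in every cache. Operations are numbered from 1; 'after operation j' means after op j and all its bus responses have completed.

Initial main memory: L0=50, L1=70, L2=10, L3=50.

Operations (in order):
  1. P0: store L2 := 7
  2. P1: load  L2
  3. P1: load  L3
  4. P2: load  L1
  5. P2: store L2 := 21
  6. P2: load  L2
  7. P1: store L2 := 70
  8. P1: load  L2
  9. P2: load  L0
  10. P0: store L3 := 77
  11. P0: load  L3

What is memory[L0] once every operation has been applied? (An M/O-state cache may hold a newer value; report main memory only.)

step 1: P0: store L2 := 7  ⟶  MII  (L2)  txn=BusRdX  M[L2]=10
step 2: P1: load  L2  ⟶  SSI  (L2)  txn=BusRd+Flush  M[L2]=7
step 3: P1: load  L3  ⟶  IEI  (L3)  txn=BusRd  M[L3]=50
step 4: P2: load  L1  ⟶  IIE  (L1)  txn=BusRd  M[L1]=70
step 5: P2: store L2 := 21  ⟶  IIM  (L2)  txn=BusRdX  M[L2]=7
step 6: P2: load  L2  ⟶  IIM  (L2)  txn=∅  M[L2]=7
step 7: P1: store L2 := 70  ⟶  IMI  (L2)  txn=BusRdX+Flush  M[L2]=21
step 8: P1: load  L2  ⟶  IMI  (L2)  txn=∅  M[L2]=21
step 9: P2: load  L0  ⟶  IIE  (L0)  txn=BusRd  M[L0]=50
step 10: P0: store L3 := 77  ⟶  MII  (L3)  txn=BusRdX  M[L3]=50
step 11: P0: load  L3  ⟶  MII  (L3)  txn=∅  M[L3]=50

memory[L0] = 50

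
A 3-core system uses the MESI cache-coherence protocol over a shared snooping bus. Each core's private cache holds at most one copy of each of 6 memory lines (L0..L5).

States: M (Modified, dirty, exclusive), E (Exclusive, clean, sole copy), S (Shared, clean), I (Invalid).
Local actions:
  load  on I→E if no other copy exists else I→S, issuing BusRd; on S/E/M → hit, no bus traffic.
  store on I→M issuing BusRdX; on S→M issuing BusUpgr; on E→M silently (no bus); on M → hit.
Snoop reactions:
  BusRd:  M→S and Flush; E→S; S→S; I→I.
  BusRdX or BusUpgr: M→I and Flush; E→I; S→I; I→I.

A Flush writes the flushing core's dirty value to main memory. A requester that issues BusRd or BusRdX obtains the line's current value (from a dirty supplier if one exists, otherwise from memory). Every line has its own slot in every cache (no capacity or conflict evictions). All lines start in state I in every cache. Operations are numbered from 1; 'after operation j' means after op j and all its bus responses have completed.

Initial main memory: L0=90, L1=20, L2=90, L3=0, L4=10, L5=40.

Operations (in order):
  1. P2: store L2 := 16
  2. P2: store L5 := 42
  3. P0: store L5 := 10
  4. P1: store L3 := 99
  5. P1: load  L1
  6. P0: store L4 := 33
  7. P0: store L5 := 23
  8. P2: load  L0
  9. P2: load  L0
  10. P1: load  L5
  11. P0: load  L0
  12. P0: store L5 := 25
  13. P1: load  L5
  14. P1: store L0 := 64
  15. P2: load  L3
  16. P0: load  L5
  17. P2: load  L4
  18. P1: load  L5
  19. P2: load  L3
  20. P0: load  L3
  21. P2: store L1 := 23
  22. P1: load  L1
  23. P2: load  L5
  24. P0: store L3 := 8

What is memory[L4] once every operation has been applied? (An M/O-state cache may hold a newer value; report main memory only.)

memory[L4] = 33

step 1: P2: store L2 := 16  ⟶  IIM  (L2)  txn=BusRdX  M[L2]=90
step 2: P2: store L5 := 42  ⟶  IIM  (L5)  txn=BusRdX  M[L5]=40
step 3: P0: store L5 := 10  ⟶  MII  (L5)  txn=BusRdX+Flush  M[L5]=42
step 4: P1: store L3 := 99  ⟶  IMI  (L3)  txn=BusRdX  M[L3]=0
step 5: P1: load  L1  ⟶  IEI  (L1)  txn=BusRd  M[L1]=20
step 6: P0: store L4 := 33  ⟶  MII  (L4)  txn=BusRdX  M[L4]=10
step 7: P0: store L5 := 23  ⟶  MII  (L5)  txn=∅  M[L5]=42
step 8: P2: load  L0  ⟶  IIE  (L0)  txn=BusRd  M[L0]=90
step 9: P2: load  L0  ⟶  IIE  (L0)  txn=∅  M[L0]=90
step 10: P1: load  L5  ⟶  SSI  (L5)  txn=BusRd+Flush  M[L5]=23
step 11: P0: load  L0  ⟶  SIS  (L0)  txn=BusRd  M[L0]=90
step 12: P0: store L5 := 25  ⟶  MII  (L5)  txn=BusUpgr  M[L5]=23
step 13: P1: load  L5  ⟶  SSI  (L5)  txn=BusRd+Flush  M[L5]=25
step 14: P1: store L0 := 64  ⟶  IMI  (L0)  txn=BusRdX  M[L0]=90
step 15: P2: load  L3  ⟶  ISS  (L3)  txn=BusRd+Flush  M[L3]=99
step 16: P0: load  L5  ⟶  SSI  (L5)  txn=∅  M[L5]=25
step 17: P2: load  L4  ⟶  SIS  (L4)  txn=BusRd+Flush  M[L4]=33
step 18: P1: load  L5  ⟶  SSI  (L5)  txn=∅  M[L5]=25
step 19: P2: load  L3  ⟶  ISS  (L3)  txn=∅  M[L3]=99
step 20: P0: load  L3  ⟶  SSS  (L3)  txn=BusRd  M[L3]=99
step 21: P2: store L1 := 23  ⟶  IIM  (L1)  txn=BusRdX  M[L1]=20
step 22: P1: load  L1  ⟶  ISS  (L1)  txn=BusRd+Flush  M[L1]=23
step 23: P2: load  L5  ⟶  SSS  (L5)  txn=BusRd  M[L5]=25
step 24: P0: store L3 := 8  ⟶  MII  (L3)  txn=BusUpgr  M[L3]=99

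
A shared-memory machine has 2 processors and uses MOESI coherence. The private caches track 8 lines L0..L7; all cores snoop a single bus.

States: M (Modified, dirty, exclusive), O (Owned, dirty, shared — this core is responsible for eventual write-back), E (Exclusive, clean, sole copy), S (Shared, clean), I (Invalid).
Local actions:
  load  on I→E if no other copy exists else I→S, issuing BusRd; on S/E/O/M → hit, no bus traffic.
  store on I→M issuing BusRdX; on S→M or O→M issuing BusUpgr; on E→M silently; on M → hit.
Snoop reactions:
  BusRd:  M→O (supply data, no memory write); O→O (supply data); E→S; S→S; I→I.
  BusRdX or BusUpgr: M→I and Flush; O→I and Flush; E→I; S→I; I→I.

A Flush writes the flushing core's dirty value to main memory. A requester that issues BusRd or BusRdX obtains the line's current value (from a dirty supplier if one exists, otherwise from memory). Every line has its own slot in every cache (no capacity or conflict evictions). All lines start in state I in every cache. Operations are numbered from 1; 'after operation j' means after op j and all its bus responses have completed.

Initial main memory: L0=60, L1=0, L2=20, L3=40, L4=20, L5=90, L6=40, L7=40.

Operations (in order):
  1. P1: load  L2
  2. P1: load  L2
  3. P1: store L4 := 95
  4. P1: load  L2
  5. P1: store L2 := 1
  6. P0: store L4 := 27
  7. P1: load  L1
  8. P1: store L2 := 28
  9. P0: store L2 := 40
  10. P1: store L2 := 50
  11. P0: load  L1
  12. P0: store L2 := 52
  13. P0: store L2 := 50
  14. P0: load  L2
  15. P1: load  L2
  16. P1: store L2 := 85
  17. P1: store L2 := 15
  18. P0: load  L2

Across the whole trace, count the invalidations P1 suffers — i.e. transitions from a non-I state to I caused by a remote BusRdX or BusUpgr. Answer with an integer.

invalidations = 3

[1] P1: load  L2 | P0:I, P1:E(20) | bus: BusRd
[2] P1: load  L2 | P0:I, P1:E(20) | bus: none
[3] P1: store L4 := 95 | P0:I, P1:M(95) | bus: BusRdX
[4] P1: load  L2 | P0:I, P1:E(20) | bus: none
[5] P1: store L2 := 1 | P0:I, P1:M(1) | bus: none
[6] P0: store L4 := 27 | P0:M(27), P1:I | bus: BusRdX,Flush
[7] P1: load  L1 | P0:I, P1:E(0) | bus: BusRd
[8] P1: store L2 := 28 | P0:I, P1:M(28) | bus: none
[9] P0: store L2 := 40 | P0:M(40), P1:I | bus: BusRdX,Flush
[10] P1: store L2 := 50 | P0:I, P1:M(50) | bus: BusRdX,Flush
[11] P0: load  L1 | P0:S(0), P1:S(0) | bus: BusRd
[12] P0: store L2 := 52 | P0:M(52), P1:I | bus: BusRdX,Flush
[13] P0: store L2 := 50 | P0:M(50), P1:I | bus: none
[14] P0: load  L2 | P0:M(50), P1:I | bus: none
[15] P1: load  L2 | P0:O(50), P1:S(50) | bus: BusRd
[16] P1: store L2 := 85 | P0:I, P1:M(85) | bus: BusUpgr,Flush
[17] P1: store L2 := 15 | P0:I, P1:M(15) | bus: none
[18] P0: load  L2 | P0:S(15), P1:O(15) | bus: BusRd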